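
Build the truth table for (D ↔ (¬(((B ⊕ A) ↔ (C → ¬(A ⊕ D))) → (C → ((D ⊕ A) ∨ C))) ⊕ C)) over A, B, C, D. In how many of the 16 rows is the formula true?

8

A | B | C | D || (B ⊕ A) | (A ⊕ D) | ¬(A ⊕ D) | (C → ¬(A ⊕ D)) | ((B ⊕ A) ↔ (C → ¬(A ⊕ D))) | (D ⊕ A) | ((D ⊕ A) ∨ C) | (C → ((D ⊕ A) ∨ C)) | φ
F | F | F | F ||    F    |    F    |    T     |       T        |             F              |    F    |       F       |          T          | T
F | F | F | T ||    F    |    T    |    F     |       T        |             F              |    T    |       T       |          T          | F
F | F | T | F ||    F    |    F    |    T     |       T        |             F              |    F    |       T       |          T          | F
F | F | T | T ||    F    |    T    |    F     |       F        |             T              |    T    |       T       |          T          | T
F | T | F | F ||    T    |    F    |    T     |       T        |             T              |    F    |       F       |          T          | T
F | T | F | T ||    T    |    T    |    F     |       T        |             T              |    T    |       T       |          T          | F
F | T | T | F ||    T    |    F    |    T     |       T        |             T              |    F    |       T       |          T          | F
F | T | T | T ||    T    |    T    |    F     |       F        |             F              |    T    |       T       |          T          | T
T | F | F | F ||    T    |    T    |    F     |       T        |             T              |    T    |       T       |          T          | T
T | F | F | T ||    T    |    F    |    T     |       T        |             T              |    F    |       F       |          T          | F
T | F | T | F ||    T    |    T    |    F     |       F        |             F              |    T    |       T       |          T          | F
T | F | T | T ||    T    |    F    |    T     |       T        |             T              |    F    |       T       |          T          | T
T | T | F | F ||    F    |    T    |    F     |       T        |             F              |    T    |       T       |          T          | T
T | T | F | T ||    F    |    F    |    T     |       T        |             F              |    F    |       F       |          T          | F
T | T | T | F ||    F    |    T    |    F     |       F        |             T              |    T    |       T       |          T          | F
T | T | T | T ||    F    |    F    |    T     |       T        |             F              |    F    |       T       |          T          | T
The formula is true on 8 of the 16 rows.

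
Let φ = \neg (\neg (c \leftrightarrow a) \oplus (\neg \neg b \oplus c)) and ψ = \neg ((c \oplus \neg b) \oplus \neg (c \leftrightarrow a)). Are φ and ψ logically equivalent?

not equivalent

a | b | c || φ | ψ
F | F | F || T | F
F | F | T || T | F
F | T | F || F | T
F | T | T || F | T
T | F | F || F | T
T | F | T || F | T
T | T | F || T | F
T | T | T || T | F
The columns differ at a=F, b=F, c=F (φ=T, ψ=F), so they are not equivalent.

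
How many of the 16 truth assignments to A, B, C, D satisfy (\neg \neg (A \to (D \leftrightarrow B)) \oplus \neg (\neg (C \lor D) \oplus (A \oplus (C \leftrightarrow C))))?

  A      B      C      D    |    φ  
 True   True   True   True  |  False
 True   True   True  False  |   True
 True   True  False   True  |  False
 True   True  False  False  |  False
 True  False   True   True  |   True
 True  False   True  False  |  False
 True  False  False   True  |   True
 True  False  False  False  |   True
False   True   True   True  |   True
False   True   True  False  |   True
False   True  False   True  |   True
False   True  False  False  |  False
False  False   True   True  |   True
False  False   True  False  |   True
False  False  False   True  |   True
False  False  False  False  |  False
The formula is true on 10 of the 16 rows.

10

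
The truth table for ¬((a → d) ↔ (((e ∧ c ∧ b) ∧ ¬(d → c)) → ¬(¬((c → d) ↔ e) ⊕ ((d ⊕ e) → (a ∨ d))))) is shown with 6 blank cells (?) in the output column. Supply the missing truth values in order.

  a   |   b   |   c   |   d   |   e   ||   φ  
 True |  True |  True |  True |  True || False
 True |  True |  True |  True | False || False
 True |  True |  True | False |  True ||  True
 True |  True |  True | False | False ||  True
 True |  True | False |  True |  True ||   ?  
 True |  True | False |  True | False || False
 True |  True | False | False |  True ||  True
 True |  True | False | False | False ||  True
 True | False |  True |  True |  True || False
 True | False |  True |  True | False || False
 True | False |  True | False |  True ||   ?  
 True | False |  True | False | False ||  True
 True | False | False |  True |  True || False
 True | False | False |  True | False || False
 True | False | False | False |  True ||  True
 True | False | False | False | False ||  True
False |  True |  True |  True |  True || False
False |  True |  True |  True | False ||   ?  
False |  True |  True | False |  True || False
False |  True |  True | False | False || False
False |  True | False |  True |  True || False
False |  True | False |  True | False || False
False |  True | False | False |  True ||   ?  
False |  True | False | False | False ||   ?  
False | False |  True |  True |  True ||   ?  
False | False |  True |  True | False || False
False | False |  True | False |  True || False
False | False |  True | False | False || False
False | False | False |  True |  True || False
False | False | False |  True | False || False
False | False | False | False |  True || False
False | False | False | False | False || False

Row 5: (a → d) = True, (((e ∧ c ∧ b) ∧ ¬(d → c)) → ¬(¬((c → d) ↔ e) ⊕ ((d ⊕ e) → (a ∨ d)))) = True, ((a → d) ↔ (((e ∧ c ∧ b) ∧ ¬(d → c)) → ¬(¬((c → d) ↔ e) ⊕ ((d ⊕ e) → (a ∨ d))))) = True, so the formula = False.
Row 11: (a → d) = False, (((e ∧ c ∧ b) ∧ ¬(d → c)) → ¬(¬((c → d) ↔ e) ⊕ ((d ⊕ e) → (a ∨ d)))) = True, ((a → d) ↔ (((e ∧ c ∧ b) ∧ ¬(d → c)) → ¬(¬((c → d) ↔ e) ⊕ ((d ⊕ e) → (a ∨ d))))) = False, so the formula = True.
Row 18: (a → d) = True, (((e ∧ c ∧ b) ∧ ¬(d → c)) → ¬(¬((c → d) ↔ e) ⊕ ((d ⊕ e) → (a ∨ d)))) = True, ((a → d) ↔ (((e ∧ c ∧ b) ∧ ¬(d → c)) → ¬(¬((c → d) ↔ e) ⊕ ((d ⊕ e) → (a ∨ d))))) = True, so the formula = False.
Row 23: (a → d) = True, (((e ∧ c ∧ b) ∧ ¬(d → c)) → ¬(¬((c → d) ↔ e) ⊕ ((d ⊕ e) → (a ∨ d)))) = True, ((a → d) ↔ (((e ∧ c ∧ b) ∧ ¬(d → c)) → ¬(¬((c → d) ↔ e) ⊕ ((d ⊕ e) → (a ∨ d))))) = True, so the formula = False.
Row 24: (a → d) = True, (((e ∧ c ∧ b) ∧ ¬(d → c)) → ¬(¬((c → d) ↔ e) ⊕ ((d ⊕ e) → (a ∨ d)))) = True, ((a → d) ↔ (((e ∧ c ∧ b) ∧ ¬(d → c)) → ¬(¬((c → d) ↔ e) ⊕ ((d ⊕ e) → (a ∨ d))))) = True, so the formula = False.
Row 25: (a → d) = True, (((e ∧ c ∧ b) ∧ ¬(d → c)) → ¬(¬((c → d) ↔ e) ⊕ ((d ⊕ e) → (a ∨ d)))) = True, ((a → d) ↔ (((e ∧ c ∧ b) ∧ ¬(d → c)) → ¬(¬((c → d) ↔ e) ⊕ ((d ⊕ e) → (a ∨ d))))) = True, so the formula = False.

False, True, False, False, False, False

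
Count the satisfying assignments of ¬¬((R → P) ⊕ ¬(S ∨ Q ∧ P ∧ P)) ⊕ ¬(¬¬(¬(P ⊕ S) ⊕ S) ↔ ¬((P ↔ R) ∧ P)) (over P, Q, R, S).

8

P | Q | R | S || (R → P) | (Q ∧ P ∧ P) | (S ∨ (Q ∧ P ∧ P)) | ¬(S ∨ (Q ∧ P ∧ P)) | (P ⊕ S) | ¬(P ⊕ S) | (¬(P ⊕ S) ⊕ S) | ¬(¬(P ⊕ S) ⊕ S) | ¬¬(¬(P ⊕ S) ⊕ S) | (P ↔ R) | ((P ↔ R) ∧ P) | ¬((P ↔ R) ∧ P) | φ
1 | 1 | 1 | 1 ||    1    |      1      |         1         |         0          |    0    |    1     |       0        |        1        |        0         |    1    |       1       |       0        | 1
1 | 1 | 1 | 0 ||    1    |      1      |         1         |         0          |    1    |    0     |       0        |        1        |        0         |    1    |       1       |       0        | 1
1 | 1 | 0 | 1 ||    1    |      1      |         1         |         0          |    0    |    1     |       0        |        1        |        0         |    0    |       0       |       1        | 0
1 | 1 | 0 | 0 ||    1    |      1      |         1         |         0          |    1    |    0     |       0        |        1        |        0         |    0    |       0       |       1        | 0
1 | 0 | 1 | 1 ||    1    |      0      |         1         |         0          |    0    |    1     |       0        |        1        |        0         |    1    |       1       |       0        | 1
1 | 0 | 1 | 0 ||    1    |      0      |         0         |         1          |    1    |    0     |       0        |        1        |        0         |    1    |       1       |       0        | 0
1 | 0 | 0 | 1 ||    1    |      0      |         1         |         0          |    0    |    1     |       0        |        1        |        0         |    0    |       0       |       1        | 0
1 | 0 | 0 | 0 ||    1    |      0      |         0         |         1          |    1    |    0     |       0        |        1        |        0         |    0    |       0       |       1        | 1
0 | 1 | 1 | 1 ||    0    |      0      |         1         |         0          |    1    |    0     |       1        |        0        |        1         |    0    |       0       |       1        | 0
0 | 1 | 1 | 0 ||    0    |      0      |         0         |         1          |    0    |    1     |       1        |        0        |        1         |    0    |       0       |       1        | 1
0 | 1 | 0 | 1 ||    1    |      0      |         1         |         0          |    1    |    0     |       1        |        0        |        1         |    1    |       0       |       1        | 1
0 | 1 | 0 | 0 ||    1    |      0      |         0         |         1          |    0    |    1     |       1        |        0        |        1         |    1    |       0       |       1        | 0
0 | 0 | 1 | 1 ||    0    |      0      |         1         |         0          |    1    |    0     |       1        |        0        |        1         |    0    |       0       |       1        | 0
0 | 0 | 1 | 0 ||    0    |      0      |         0         |         1          |    0    |    1     |       1        |        0        |        1         |    0    |       0       |       1        | 1
0 | 0 | 0 | 1 ||    1    |      0      |         1         |         0          |    1    |    0     |       1        |        0        |        1         |    1    |       0       |       1        | 1
0 | 0 | 0 | 0 ||    1    |      0      |         0         |         1          |    0    |    1     |       1        |        0        |        1         |    1    |       0       |       1        | 0
The formula is true on 8 of the 16 rows.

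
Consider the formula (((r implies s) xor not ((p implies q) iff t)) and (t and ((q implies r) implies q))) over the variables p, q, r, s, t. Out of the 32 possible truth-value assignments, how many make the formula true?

p | q | r | s | t | φ
- | - | - | - | - | -
T | T | T | T | T | T
T | T | T | T | F | F
T | T | T | F | T | F
T | T | T | F | F | F
T | T | F | T | T | T
T | T | F | T | F | F
T | T | F | F | T | T
T | T | F | F | F | F
T | F | T | T | T | F
T | F | T | T | F | F
T | F | T | F | T | F
T | F | T | F | F | F
T | F | F | T | T | F
T | F | F | T | F | F
T | F | F | F | T | F
T | F | F | F | F | F
F | T | T | T | T | T
F | T | T | T | F | F
F | T | T | F | T | F
F | T | T | F | F | F
F | T | F | T | T | T
F | T | F | T | F | F
F | T | F | F | T | T
F | T | F | F | F | F
F | F | T | T | T | F
F | F | T | T | F | F
F | F | T | F | T | F
F | F | T | F | F | F
F | F | F | T | T | F
F | F | F | T | F | F
F | F | F | F | T | F
F | F | F | F | F | F
The formula is true on 6 of the 32 rows.

6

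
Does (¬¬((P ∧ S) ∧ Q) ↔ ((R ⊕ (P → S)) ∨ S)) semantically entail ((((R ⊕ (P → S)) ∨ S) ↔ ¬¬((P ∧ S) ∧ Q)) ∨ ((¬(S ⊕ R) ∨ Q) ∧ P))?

yes

P | Q | R | S || φ | ψ
F | F | F | F || F | F
F | F | F | T || F | F
F | F | T | F || T | T
F | F | T | T || F | F
F | T | F | F || F | F
F | T | F | T || F | F
F | T | T | F || T | T
F | T | T | T || F | F
T | F | F | F || T | T
T | F | F | T || F | F
T | F | T | F || F | F
T | F | T | T || F | T
T | T | F | F || T | T
T | T | F | T || T | T
T | T | T | F || F | T
T | T | T | T || T | T
In every row where φ is true, ψ is also true, so φ ⊨ ψ.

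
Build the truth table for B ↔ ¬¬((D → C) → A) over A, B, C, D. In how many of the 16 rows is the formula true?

A  B  C  D  |  (D → C)  ((D → C) → A)  ¬((D → C) → A)  ¬¬((D → C) → A)  (B ↔ ¬¬((D → C) → A))
T  T  T  T  |     T           T              F                T                   T          
T  T  T  F  |     T           T              F                T                   T          
T  T  F  T  |     F           T              F                T                   T          
T  T  F  F  |     T           T              F                T                   T          
T  F  T  T  |     T           T              F                T                   F          
T  F  T  F  |     T           T              F                T                   F          
T  F  F  T  |     F           T              F                T                   F          
T  F  F  F  |     T           T              F                T                   F          
F  T  T  T  |     T           F              T                F                   F          
F  T  T  F  |     T           F              T                F                   F          
F  T  F  T  |     F           T              F                T                   T          
F  T  F  F  |     T           F              T                F                   F          
F  F  T  T  |     T           F              T                F                   T          
F  F  T  F  |     T           F              T                F                   T          
F  F  F  T  |     F           T              F                T                   F          
F  F  F  F  |     T           F              T                F                   T          
The formula is true on 8 of the 16 rows.

8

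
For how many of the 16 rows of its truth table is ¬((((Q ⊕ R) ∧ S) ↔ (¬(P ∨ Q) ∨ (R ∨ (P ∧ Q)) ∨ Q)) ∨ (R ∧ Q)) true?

P | Q | R | S || (Q ⊕ R) | ((Q ⊕ R) ∧ S) | (P ∨ Q) | ¬(P ∨ Q) | (P ∧ Q) | (R ∨ (P ∧ Q)) | (R ∧ Q) | φ
F | F | F | F ||    F    |       F       |    F    |    T     |    F    |       F       |    F    | T
F | F | F | T ||    F    |       F       |    F    |    T     |    F    |       F       |    F    | T
F | F | T | F ||    T    |       F       |    F    |    T     |    F    |       T       |    F    | T
F | F | T | T ||    T    |       T       |    F    |    T     |    F    |       T       |    F    | F
F | T | F | F ||    T    |       F       |    T    |    F     |    F    |       F       |    F    | T
F | T | F | T ||    T    |       T       |    T    |    F     |    F    |       F       |    F    | F
F | T | T | F ||    F    |       F       |    T    |    F     |    F    |       T       |    T    | F
F | T | T | T ||    F    |       F       |    T    |    F     |    F    |       T       |    T    | F
T | F | F | F ||    F    |       F       |    T    |    F     |    F    |       F       |    F    | F
T | F | F | T ||    F    |       F       |    T    |    F     |    F    |       F       |    F    | F
T | F | T | F ||    T    |       F       |    T    |    F     |    F    |       T       |    F    | T
T | F | T | T ||    T    |       T       |    T    |    F     |    F    |       T       |    F    | F
T | T | F | F ||    T    |       F       |    T    |    F     |    T    |       T       |    F    | T
T | T | F | T ||    T    |       T       |    T    |    F     |    T    |       T       |    F    | F
T | T | T | F ||    F    |       F       |    T    |    F     |    T    |       T       |    T    | F
T | T | T | T ||    F    |       F       |    T    |    F     |    T    |       T       |    T    | F
The formula is true on 6 of the 16 rows.

6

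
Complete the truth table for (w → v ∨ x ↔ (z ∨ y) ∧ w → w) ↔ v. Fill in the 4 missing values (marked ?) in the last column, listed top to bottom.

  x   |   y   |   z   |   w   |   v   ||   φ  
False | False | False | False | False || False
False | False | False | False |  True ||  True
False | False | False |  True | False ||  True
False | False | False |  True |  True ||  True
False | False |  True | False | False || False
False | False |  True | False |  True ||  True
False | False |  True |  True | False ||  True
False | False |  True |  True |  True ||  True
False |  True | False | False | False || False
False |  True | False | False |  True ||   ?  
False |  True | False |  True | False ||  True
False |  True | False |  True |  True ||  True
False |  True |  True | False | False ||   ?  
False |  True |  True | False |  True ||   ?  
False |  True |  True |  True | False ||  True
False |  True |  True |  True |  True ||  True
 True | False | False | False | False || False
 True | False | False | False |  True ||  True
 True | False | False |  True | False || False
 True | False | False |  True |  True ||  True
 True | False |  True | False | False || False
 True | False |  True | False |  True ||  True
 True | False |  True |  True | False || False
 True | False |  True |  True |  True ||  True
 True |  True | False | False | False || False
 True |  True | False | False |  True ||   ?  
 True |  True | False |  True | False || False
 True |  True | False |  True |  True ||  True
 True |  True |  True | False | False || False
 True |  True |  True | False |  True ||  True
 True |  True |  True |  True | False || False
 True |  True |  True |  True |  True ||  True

True, False, True, True

Row x=False, y=True, z=False, w=False, v=True: (w → v ∨ x ↔ (z ∨ y) ∧ w → w) = True, so the formula = True.
Row x=False, y=True, z=True, w=False, v=False: (w → v ∨ x ↔ (z ∨ y) ∧ w → w) = True, so the formula = False.
Row x=False, y=True, z=True, w=False, v=True: (w → v ∨ x ↔ (z ∨ y) ∧ w → w) = True, so the formula = True.
Row x=True, y=True, z=False, w=False, v=True: (w → v ∨ x ↔ (z ∨ y) ∧ w → w) = True, so the formula = True.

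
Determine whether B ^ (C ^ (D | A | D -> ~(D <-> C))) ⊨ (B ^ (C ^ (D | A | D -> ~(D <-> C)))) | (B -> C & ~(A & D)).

  A      B      C      D    |    φ      ψ  
 True   True   True   True  |  False  False
 True   True   True  False  |   True   True
 True   True  False   True  |  False  False
 True   True  False  False  |   True   True
 True  False   True   True  |   True   True
 True  False   True  False  |  False   True
 True  False  False   True  |   True   True
 True  False  False  False  |  False   True
False   True   True   True  |  False   True
False   True   True  False  |   True   True
False   True  False   True  |  False  False
False   True  False  False  |  False  False
False  False   True   True  |   True   True
False  False   True  False  |  False   True
False  False  False   True  |   True   True
False  False  False  False  |   True   True
In every row where φ is true, ψ is also true, so φ ⊨ ψ.

yes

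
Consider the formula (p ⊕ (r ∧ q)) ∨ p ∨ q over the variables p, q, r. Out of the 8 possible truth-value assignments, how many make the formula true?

6

p  q  r  |  ((p ⊕ (r ∧ q)) ∨ p ∨ q)
F  F  F  |             F           
F  F  T  |             F           
F  T  F  |             T           
F  T  T  |             T           
T  F  F  |             T           
T  F  T  |             T           
T  T  F  |             T           
T  T  T  |             T           
The formula is true on 6 of the 8 rows.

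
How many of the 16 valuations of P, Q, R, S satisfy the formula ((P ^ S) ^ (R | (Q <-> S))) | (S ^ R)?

12

P | Q | R | S | φ
- | - | - | - | -
F | F | F | F | T
F | F | F | T | T
F | F | T | F | T
F | F | T | T | F
F | T | F | F | F
F | T | F | T | T
F | T | T | F | T
F | T | T | T | F
T | F | F | F | F
T | F | F | T | T
T | F | T | F | T
T | F | T | T | T
T | T | F | F | T
T | T | F | T | T
T | T | T | F | T
T | T | T | T | T
The formula is true on 12 of the 16 rows.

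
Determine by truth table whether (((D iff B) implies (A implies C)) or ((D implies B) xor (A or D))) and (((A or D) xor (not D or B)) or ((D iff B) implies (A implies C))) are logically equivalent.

A | B | C | D || φ | ψ
0 | 0 | 0 | 0 || 1 | 1
0 | 0 | 0 | 1 || 1 | 1
0 | 0 | 1 | 0 || 1 | 1
0 | 0 | 1 | 1 || 1 | 1
0 | 1 | 0 | 0 || 1 | 1
0 | 1 | 0 | 1 || 1 | 1
0 | 1 | 1 | 0 || 1 | 1
0 | 1 | 1 | 1 || 1 | 1
1 | 0 | 0 | 0 || 0 | 0
1 | 0 | 0 | 1 || 1 | 1
1 | 0 | 1 | 0 || 1 | 1
1 | 0 | 1 | 1 || 1 | 1
1 | 1 | 0 | 0 || 1 | 1
1 | 1 | 0 | 1 || 0 | 0
1 | 1 | 1 | 0 || 1 | 1
1 | 1 | 1 | 1 || 1 | 1
The columns for φ and ψ agree on every row, so they are logically equivalent.

equivalent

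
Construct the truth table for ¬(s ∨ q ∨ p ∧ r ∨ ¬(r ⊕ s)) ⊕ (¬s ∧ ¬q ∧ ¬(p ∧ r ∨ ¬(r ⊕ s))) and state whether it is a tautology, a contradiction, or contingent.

p | q | r | s | φ
- | - | - | - | -
F | F | F | F | F
F | F | F | T | F
F | F | T | F | F
F | F | T | T | F
F | T | F | F | F
F | T | F | T | F
F | T | T | F | F
F | T | T | T | F
T | F | F | F | F
T | F | F | T | F
T | F | T | F | F
T | F | T | T | F
T | T | F | F | F
T | T | F | T | F
T | T | T | F | F
T | T | T | T | F
Every row is F, so the formula is a contradiction.

contradiction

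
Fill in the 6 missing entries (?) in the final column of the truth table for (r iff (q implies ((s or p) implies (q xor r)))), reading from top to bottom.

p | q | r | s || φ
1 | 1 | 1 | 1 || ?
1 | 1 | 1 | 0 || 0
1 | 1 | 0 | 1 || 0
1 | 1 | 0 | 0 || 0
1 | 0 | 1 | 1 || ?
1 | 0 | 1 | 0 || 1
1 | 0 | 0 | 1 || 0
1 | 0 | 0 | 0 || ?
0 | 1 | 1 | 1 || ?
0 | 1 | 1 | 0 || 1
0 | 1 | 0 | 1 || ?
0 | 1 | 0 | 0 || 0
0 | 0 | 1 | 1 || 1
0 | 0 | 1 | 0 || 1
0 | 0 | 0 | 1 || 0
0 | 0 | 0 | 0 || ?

0, 1, 0, 0, 0, 0

Row p=1, q=1, r=1, s=1: (q implies ((s or p) implies (q xor r))) = 0, so the formula = 0.
Row p=1, q=0, r=1, s=1: (q implies ((s or p) implies (q xor r))) = 1, so the formula = 1.
Row p=1, q=0, r=0, s=0: (q implies ((s or p) implies (q xor r))) = 1, so the formula = 0.
Row p=0, q=1, r=1, s=1: (q implies ((s or p) implies (q xor r))) = 0, so the formula = 0.
Row p=0, q=1, r=0, s=1: (q implies ((s or p) implies (q xor r))) = 1, so the formula = 0.
Row p=0, q=0, r=0, s=0: (q implies ((s or p) implies (q xor r))) = 1, so the formula = 0.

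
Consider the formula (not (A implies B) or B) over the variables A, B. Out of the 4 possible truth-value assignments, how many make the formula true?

3

A  B  |  (not (A implies B) or B)
T  T  |             T            
T  F  |             T            
F  T  |             T            
F  F  |             F            
The formula is true on 3 of the 4 rows.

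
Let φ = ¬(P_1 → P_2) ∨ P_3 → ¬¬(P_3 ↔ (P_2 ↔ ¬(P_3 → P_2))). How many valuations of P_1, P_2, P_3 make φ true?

P_1  P_2  P_3  |  φ
 F    F    F   |  T
 F    F    T   |  F
 F    T    F   |  T
 F    T    T   |  F
 T    F    F   |  F
 T    F    T   |  F
 T    T    F   |  T
 T    T    T   |  F
The formula is true on 3 of the 8 rows.

3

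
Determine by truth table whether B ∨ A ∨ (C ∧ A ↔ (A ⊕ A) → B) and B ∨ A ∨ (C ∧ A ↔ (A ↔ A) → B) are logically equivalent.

A  B  C  |  φ  ψ
T  T  T  |  T  T
T  T  F  |  T  T
T  F  T  |  T  T
T  F  F  |  T  T
F  T  T  |  T  T
F  T  F  |  T  T
F  F  T  |  F  T
F  F  F  |  F  T
The columns differ at A=F, B=F, C=T (φ=F, ψ=T), so they are not equivalent.

not equivalent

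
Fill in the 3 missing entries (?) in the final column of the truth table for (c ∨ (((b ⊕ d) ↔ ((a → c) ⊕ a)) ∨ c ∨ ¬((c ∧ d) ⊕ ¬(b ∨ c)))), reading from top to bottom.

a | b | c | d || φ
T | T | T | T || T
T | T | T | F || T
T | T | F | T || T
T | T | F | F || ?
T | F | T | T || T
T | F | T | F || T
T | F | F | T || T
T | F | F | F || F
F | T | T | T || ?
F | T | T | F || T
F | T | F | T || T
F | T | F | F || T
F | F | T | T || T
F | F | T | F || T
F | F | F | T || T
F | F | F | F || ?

T, T, F

Row a=T, b=T, c=F, d=F: (((b ⊕ d) ↔ ((a → c) ⊕ a)) ∨ c ∨ ¬((c ∧ d) ⊕ ¬(b ∨ c))) = T, so the formula = T.
Row a=F, b=T, c=T, d=T: (((b ⊕ d) ↔ ((a → c) ⊕ a)) ∨ c ∨ ¬((c ∧ d) ⊕ ¬(b ∨ c))) = T, so the formula = T.
Row a=F, b=F, c=F, d=F: (((b ⊕ d) ↔ ((a → c) ⊕ a)) ∨ c ∨ ¬((c ∧ d) ⊕ ¬(b ∨ c))) = F, so the formula = F.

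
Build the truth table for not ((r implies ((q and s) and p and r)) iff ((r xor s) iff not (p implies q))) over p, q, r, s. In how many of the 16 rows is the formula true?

  p   |   q   |   r   |   s   | (q and s) | ((q and s) and p and r) | (r xor s) | (p implies q) | not (p implies q) |   φ  
----- | ----- | ----- | ----- | --------- | ----------------------- | --------- | ------------- | ----------------- | -----
False | False | False | False |   False   |          False          |   False   |      True     |       False       | False
False | False | False |  True |   False   |          False          |    True   |      True     |       False       |  True
False | False |  True | False |   False   |          False          |    True   |      True     |       False       | False
False | False |  True |  True |   False   |          False          |   False   |      True     |       False       |  True
False |  True | False | False |   False   |          False          |   False   |      True     |       False       | False
False |  True | False |  True |    True   |          False          |    True   |      True     |       False       |  True
False |  True |  True | False |   False   |          False          |    True   |      True     |       False       | False
False |  True |  True |  True |    True   |          False          |   False   |      True     |       False       |  True
 True | False | False | False |   False   |          False          |   False   |     False     |        True       |  True
 True | False | False |  True |   False   |          False          |    True   |     False     |        True       | False
 True | False |  True | False |   False   |          False          |    True   |     False     |        True       |  True
 True | False |  True |  True |   False   |          False          |   False   |     False     |        True       | False
 True |  True | False | False |   False   |          False          |   False   |      True     |       False       | False
 True |  True | False |  True |    True   |          False          |    True   |      True     |       False       |  True
 True |  True |  True | False |   False   |          False          |    True   |      True     |       False       | False
 True |  True |  True |  True |    True   |           True          |   False   |      True     |       False       | False
The formula is true on 7 of the 16 rows.

7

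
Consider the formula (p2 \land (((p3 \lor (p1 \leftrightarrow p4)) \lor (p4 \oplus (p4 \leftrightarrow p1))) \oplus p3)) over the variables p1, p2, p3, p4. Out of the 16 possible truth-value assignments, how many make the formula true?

3

p1 | p2 | p3 | p4 | (p1 \leftrightarrow p4) | (p4 \leftrightarrow p1) | φ
-- | -- | -- | -- | ----------------------- | ----------------------- | -
F  | F  | F  | F  |            T            |            T            | F
F  | F  | F  | T  |            F            |            F            | F
F  | F  | T  | F  |            T            |            T            | F
F  | F  | T  | T  |            F            |            F            | F
F  | T  | F  | F  |            T            |            T            | T
F  | T  | F  | T  |            F            |            F            | T
F  | T  | T  | F  |            T            |            T            | F
F  | T  | T  | T  |            F            |            F            | F
T  | F  | F  | F  |            F            |            F            | F
T  | F  | F  | T  |            T            |            T            | F
T  | F  | T  | F  |            F            |            F            | F
T  | F  | T  | T  |            T            |            T            | F
T  | T  | F  | F  |            F            |            F            | F
T  | T  | F  | T  |            T            |            T            | T
T  | T  | T  | F  |            F            |            F            | F
T  | T  | T  | T  |            T            |            T            | F
The formula is true on 3 of the 16 rows.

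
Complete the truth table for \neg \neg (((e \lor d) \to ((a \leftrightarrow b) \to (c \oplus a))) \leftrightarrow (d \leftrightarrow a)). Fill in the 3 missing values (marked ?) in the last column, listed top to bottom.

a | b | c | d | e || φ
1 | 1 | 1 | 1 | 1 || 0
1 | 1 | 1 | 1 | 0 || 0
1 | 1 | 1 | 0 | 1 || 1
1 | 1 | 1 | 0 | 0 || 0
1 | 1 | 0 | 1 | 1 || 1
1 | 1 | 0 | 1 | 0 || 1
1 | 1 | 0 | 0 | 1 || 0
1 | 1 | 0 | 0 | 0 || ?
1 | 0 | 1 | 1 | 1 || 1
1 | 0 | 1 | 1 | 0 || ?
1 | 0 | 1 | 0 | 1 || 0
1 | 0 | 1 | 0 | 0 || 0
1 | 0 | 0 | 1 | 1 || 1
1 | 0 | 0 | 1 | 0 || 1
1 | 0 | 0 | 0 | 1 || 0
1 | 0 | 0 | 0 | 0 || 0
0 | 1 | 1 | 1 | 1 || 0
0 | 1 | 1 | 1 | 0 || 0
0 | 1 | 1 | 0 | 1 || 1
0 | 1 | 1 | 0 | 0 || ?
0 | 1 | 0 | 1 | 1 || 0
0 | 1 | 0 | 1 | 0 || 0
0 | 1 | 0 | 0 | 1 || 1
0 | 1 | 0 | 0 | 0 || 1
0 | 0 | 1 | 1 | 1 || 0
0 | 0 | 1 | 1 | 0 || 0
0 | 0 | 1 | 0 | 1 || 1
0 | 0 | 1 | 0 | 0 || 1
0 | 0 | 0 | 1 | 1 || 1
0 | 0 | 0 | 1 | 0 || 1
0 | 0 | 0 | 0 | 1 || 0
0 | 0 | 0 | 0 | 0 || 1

Row 8: (((e \lor d) \to ((a \leftrightarrow b) \to (c \oplus a))) \leftrightarrow (d \leftrightarrow a)) = 0, \neg (((e \lor d) \to ((a \leftrightarrow b) \to (c \oplus a))) \leftrightarrow (d \leftrightarrow a)) = 1, so the formula = 0.
Row 10: (((e \lor d) \to ((a \leftrightarrow b) \to (c \oplus a))) \leftrightarrow (d \leftrightarrow a)) = 1, \neg (((e \lor d) \to ((a \leftrightarrow b) \to (c \oplus a))) \leftrightarrow (d \leftrightarrow a)) = 0, so the formula = 1.
Row 20: (((e \lor d) \to ((a \leftrightarrow b) \to (c \oplus a))) \leftrightarrow (d \leftrightarrow a)) = 1, \neg (((e \lor d) \to ((a \leftrightarrow b) \to (c \oplus a))) \leftrightarrow (d \leftrightarrow a)) = 0, so the formula = 1.

0, 1, 1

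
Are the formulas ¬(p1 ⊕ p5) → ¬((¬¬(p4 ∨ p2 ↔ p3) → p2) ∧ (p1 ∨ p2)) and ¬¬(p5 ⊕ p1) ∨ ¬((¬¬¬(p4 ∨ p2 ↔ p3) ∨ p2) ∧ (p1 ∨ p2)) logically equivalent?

equivalent

p1 | p2 | p3 | p4 | p5 | φ | ψ
-- | -- | -- | -- | -- | - | -
F  | F  | F  | F  | F  | T | T
F  | F  | F  | F  | T  | T | T
F  | F  | F  | T  | F  | T | T
F  | F  | F  | T  | T  | T | T
F  | F  | T  | F  | F  | T | T
F  | F  | T  | F  | T  | T | T
F  | F  | T  | T  | F  | T | T
F  | F  | T  | T  | T  | T | T
F  | T  | F  | F  | F  | F | F
F  | T  | F  | F  | T  | T | T
F  | T  | F  | T  | F  | F | F
F  | T  | F  | T  | T  | T | T
F  | T  | T  | F  | F  | F | F
F  | T  | T  | F  | T  | T | T
F  | T  | T  | T  | F  | F | F
F  | T  | T  | T  | T  | T | T
T  | F  | F  | F  | F  | T | T
T  | F  | F  | F  | T  | T | T
T  | F  | F  | T  | F  | T | T
T  | F  | F  | T  | T  | F | F
T  | F  | T  | F  | F  | T | T
T  | F  | T  | F  | T  | F | F
T  | F  | T  | T  | F  | T | T
T  | F  | T  | T  | T  | T | T
T  | T  | F  | F  | F  | T | T
T  | T  | F  | F  | T  | F | F
T  | T  | F  | T  | F  | T | T
T  | T  | F  | T  | T  | F | F
T  | T  | T  | F  | F  | T | T
T  | T  | T  | F  | T  | F | F
T  | T  | T  | T  | F  | T | T
T  | T  | T  | T  | T  | F | F
The columns for φ and ψ agree on every row, so they are logically equivalent.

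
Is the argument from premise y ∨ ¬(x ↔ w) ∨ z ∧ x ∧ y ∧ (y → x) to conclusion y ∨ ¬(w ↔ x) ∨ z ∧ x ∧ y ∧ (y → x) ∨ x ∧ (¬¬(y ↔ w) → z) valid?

yes

x  y  z  w  |  φ  ψ
1  1  1  1  |  1  1
1  1  1  0  |  1  1
1  1  0  1  |  1  1
1  1  0  0  |  1  1
1  0  1  1  |  0  1
1  0  1  0  |  1  1
1  0  0  1  |  0  1
1  0  0  0  |  1  1
0  1  1  1  |  1  1
0  1  1  0  |  1  1
0  1  0  1  |  1  1
0  1  0  0  |  1  1
0  0  1  1  |  1  1
0  0  1  0  |  0  0
0  0  0  1  |  1  1
0  0  0  0  |  0  0
In every row where φ is true, ψ is also true, so φ ⊨ ψ.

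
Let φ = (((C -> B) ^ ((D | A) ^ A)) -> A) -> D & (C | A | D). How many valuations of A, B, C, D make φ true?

A | B | C | D || φ
F | F | F | F || T
F | F | F | T || T
F | F | T | F || F
F | F | T | T || T
F | T | F | F || T
F | T | F | T || T
F | T | T | F || T
F | T | T | T || T
T | F | F | F || F
T | F | F | T || T
T | F | T | F || F
T | F | T | T || T
T | T | F | F || F
T | T | F | T || T
T | T | T | F || F
T | T | T | T || T
The formula is true on 11 of the 16 rows.

11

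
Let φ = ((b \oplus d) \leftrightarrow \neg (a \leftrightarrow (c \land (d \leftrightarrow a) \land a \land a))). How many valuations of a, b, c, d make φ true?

8

a | b | c | d || φ
0 | 0 | 0 | 0 || 1
0 | 0 | 0 | 1 || 0
0 | 0 | 1 | 0 || 1
0 | 0 | 1 | 1 || 0
0 | 1 | 0 | 0 || 0
0 | 1 | 0 | 1 || 1
0 | 1 | 1 | 0 || 0
0 | 1 | 1 | 1 || 1
1 | 0 | 0 | 0 || 0
1 | 0 | 0 | 1 || 1
1 | 0 | 1 | 0 || 0
1 | 0 | 1 | 1 || 0
1 | 1 | 0 | 0 || 1
1 | 1 | 0 | 1 || 0
1 | 1 | 1 | 0 || 1
1 | 1 | 1 | 1 || 1
The formula is true on 8 of the 16 rows.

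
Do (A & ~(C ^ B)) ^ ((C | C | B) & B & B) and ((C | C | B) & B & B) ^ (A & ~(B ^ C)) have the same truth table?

equivalent

A | B | C | φ | ψ
- | - | - | - | -
0 | 0 | 0 | 0 | 0
0 | 0 | 1 | 0 | 0
0 | 1 | 0 | 1 | 1
0 | 1 | 1 | 1 | 1
1 | 0 | 0 | 1 | 1
1 | 0 | 1 | 0 | 0
1 | 1 | 0 | 1 | 1
1 | 1 | 1 | 0 | 0
The columns for φ and ψ agree on every row, so they are logically equivalent.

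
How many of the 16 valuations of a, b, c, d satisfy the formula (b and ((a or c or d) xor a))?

3

a  b  c  d  |  (a or c or d)  ((a or c or d) xor a)  (b and ((a or c or d) xor a))
F  F  F  F  |        F                  F                          F              
F  F  F  T  |        T                  T                          F              
F  F  T  F  |        T                  T                          F              
F  F  T  T  |        T                  T                          F              
F  T  F  F  |        F                  F                          F              
F  T  F  T  |        T                  T                          T              
F  T  T  F  |        T                  T                          T              
F  T  T  T  |        T                  T                          T              
T  F  F  F  |        T                  F                          F              
T  F  F  T  |        T                  F                          F              
T  F  T  F  |        T                  F                          F              
T  F  T  T  |        T                  F                          F              
T  T  F  F  |        T                  F                          F              
T  T  F  T  |        T                  F                          F              
T  T  T  F  |        T                  F                          F              
T  T  T  T  |        T                  F                          F              
The formula is true on 3 of the 16 rows.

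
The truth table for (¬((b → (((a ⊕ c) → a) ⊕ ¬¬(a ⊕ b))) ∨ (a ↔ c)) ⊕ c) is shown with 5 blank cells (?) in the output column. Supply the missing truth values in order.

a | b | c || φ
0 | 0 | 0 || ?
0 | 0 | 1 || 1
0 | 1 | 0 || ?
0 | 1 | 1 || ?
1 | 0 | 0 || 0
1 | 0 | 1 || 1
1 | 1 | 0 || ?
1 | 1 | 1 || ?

0, 0, 1, 0, 1

Row a=0, b=0, c=0: ¬((b → (((a ⊕ c) → a) ⊕ ¬¬(a ⊕ b))) ∨ (a ↔ c)) = 0, so the formula = 0.
Row a=0, b=1, c=0: ¬((b → (((a ⊕ c) → a) ⊕ ¬¬(a ⊕ b))) ∨ (a ↔ c)) = 0, so the formula = 0.
Row a=0, b=1, c=1: ¬((b → (((a ⊕ c) → a) ⊕ ¬¬(a ⊕ b))) ∨ (a ↔ c)) = 0, so the formula = 1.
Row a=1, b=1, c=0: ¬((b → (((a ⊕ c) → a) ⊕ ¬¬(a ⊕ b))) ∨ (a ↔ c)) = 0, so the formula = 0.
Row a=1, b=1, c=1: ¬((b → (((a ⊕ c) → a) ⊕ ¬¬(a ⊕ b))) ∨ (a ↔ c)) = 0, so the formula = 1.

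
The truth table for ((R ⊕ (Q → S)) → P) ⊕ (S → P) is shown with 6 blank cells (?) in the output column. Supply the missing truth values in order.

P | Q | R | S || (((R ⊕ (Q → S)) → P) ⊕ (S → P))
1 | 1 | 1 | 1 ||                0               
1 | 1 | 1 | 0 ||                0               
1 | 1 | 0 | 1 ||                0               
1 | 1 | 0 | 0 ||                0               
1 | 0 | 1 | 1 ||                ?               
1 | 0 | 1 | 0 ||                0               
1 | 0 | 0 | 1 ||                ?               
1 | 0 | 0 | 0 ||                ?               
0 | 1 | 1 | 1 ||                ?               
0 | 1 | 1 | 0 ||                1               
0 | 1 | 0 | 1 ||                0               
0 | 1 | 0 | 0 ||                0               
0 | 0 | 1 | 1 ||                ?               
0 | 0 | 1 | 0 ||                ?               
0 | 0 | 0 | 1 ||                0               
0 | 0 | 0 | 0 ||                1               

Row P=1, Q=0, R=1, S=1: ((R ⊕ (Q → S)) → P) = 1, (S → P) = 1, so (((R ⊕ (Q → S)) → P) ⊕ (S → P)) = 0.
Row P=1, Q=0, R=0, S=1: ((R ⊕ (Q → S)) → P) = 1, (S → P) = 1, so (((R ⊕ (Q → S)) → P) ⊕ (S → P)) = 0.
Row P=1, Q=0, R=0, S=0: ((R ⊕ (Q → S)) → P) = 1, (S → P) = 1, so (((R ⊕ (Q → S)) → P) ⊕ (S → P)) = 0.
Row P=0, Q=1, R=1, S=1: ((R ⊕ (Q → S)) → P) = 1, (S → P) = 0, so (((R ⊕ (Q → S)) → P) ⊕ (S → P)) = 1.
Row P=0, Q=0, R=1, S=1: ((R ⊕ (Q → S)) → P) = 1, (S → P) = 0, so (((R ⊕ (Q → S)) → P) ⊕ (S → P)) = 1.
Row P=0, Q=0, R=1, S=0: ((R ⊕ (Q → S)) → P) = 1, (S → P) = 1, so (((R ⊕ (Q → S)) → P) ⊕ (S → P)) = 0.

0, 0, 0, 1, 1, 0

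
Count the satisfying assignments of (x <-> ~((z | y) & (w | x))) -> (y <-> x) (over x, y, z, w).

12

  x      y      z      w       (z | y)  (w | x)  ((z | y) & (w | x))  ~((z | y) & (w | x))  (x <-> ~((z | y) & (w | x)))  (y <-> x)    φ  
 True   True   True   True       True     True           True                False                     False                 True     True
 True   True   True  False       True     True           True                False                     False                 True     True
 True   True  False   True       True     True           True                False                     False                 True     True
 True   True  False  False       True     True           True                False                     False                 True     True
 True  False   True   True       True     True           True                False                     False                False     True
 True  False   True  False       True     True           True                False                     False                False     True
 True  False  False   True      False     True          False                 True                      True                False    False
 True  False  False  False      False     True          False                 True                      True                False    False
False   True   True   True       True     True           True                False                      True                False    False
False   True   True  False       True    False          False                 True                     False                False     True
False   True  False   True       True     True           True                False                      True                False    False
False   True  False  False       True    False          False                 True                     False                False     True
False  False   True   True       True     True           True                False                      True                 True     True
False  False   True  False       True    False          False                 True                     False                 True     True
False  False  False   True      False     True          False                 True                     False                 True     True
False  False  False  False      False    False          False                 True                     False                 True     True
The formula is true on 12 of the 16 rows.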